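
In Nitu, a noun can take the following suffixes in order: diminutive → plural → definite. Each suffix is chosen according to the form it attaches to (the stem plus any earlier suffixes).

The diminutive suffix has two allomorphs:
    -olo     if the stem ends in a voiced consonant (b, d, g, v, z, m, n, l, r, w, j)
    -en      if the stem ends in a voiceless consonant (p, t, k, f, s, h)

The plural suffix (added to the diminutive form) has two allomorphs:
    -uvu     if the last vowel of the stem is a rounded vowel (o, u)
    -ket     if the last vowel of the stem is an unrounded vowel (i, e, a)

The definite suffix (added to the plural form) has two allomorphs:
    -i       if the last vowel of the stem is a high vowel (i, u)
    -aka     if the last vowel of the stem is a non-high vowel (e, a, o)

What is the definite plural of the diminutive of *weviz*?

*weviz*: final consonant = /z/, voiced → -olo → *wevizolo*.
Since the last vowel of the diminutive form *wevizolo* is /o/ (a rounded vowel), it takes -uvu, giving *wevizolouvu*.
Since the last vowel of the plural form *wevizolouvu* is /u/ (a high vowel), it takes -i, giving *wevizolouvui*.

wevizolouvui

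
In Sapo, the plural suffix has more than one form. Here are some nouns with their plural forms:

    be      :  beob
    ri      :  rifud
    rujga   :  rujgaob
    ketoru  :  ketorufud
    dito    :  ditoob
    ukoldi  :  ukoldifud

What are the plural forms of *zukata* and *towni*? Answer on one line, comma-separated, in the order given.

The pattern is height harmony: -fud when the last vowel of the stem is a high vowel (*ri*, *ketoru*, *ukoldi*); -ob when the last vowel of the stem is a non-high vowel (*be*, *rujga*, *dito*).
The last vowel of *zukata* is /a/, which is a non-high vowel, so the suffix is -ob, giving *zukataob*.
The last vowel of *towni* is /i/, which is a high vowel, so the suffix is -fud, giving *townifud*.

zukataob, townifud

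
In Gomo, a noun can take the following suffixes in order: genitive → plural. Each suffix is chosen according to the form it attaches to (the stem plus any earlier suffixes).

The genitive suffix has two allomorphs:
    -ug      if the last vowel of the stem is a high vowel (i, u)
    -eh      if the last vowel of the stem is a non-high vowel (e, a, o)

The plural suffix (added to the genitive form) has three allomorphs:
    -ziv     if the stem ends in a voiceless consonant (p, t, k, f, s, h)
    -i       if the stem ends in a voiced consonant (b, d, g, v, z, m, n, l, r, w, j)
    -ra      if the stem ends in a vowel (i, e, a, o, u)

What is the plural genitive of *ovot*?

Since the last vowel of *ovot* is /o/ (a non-high vowel), it takes -eh, giving *ovoteh*.
The genitive form *ovoteh* — final sound /h/ (a voiceless consonant) → -ziv → *ovotehziv*.

ovotehziv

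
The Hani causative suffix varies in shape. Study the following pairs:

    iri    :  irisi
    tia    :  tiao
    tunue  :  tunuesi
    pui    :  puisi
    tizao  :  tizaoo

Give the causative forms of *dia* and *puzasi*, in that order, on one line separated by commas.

diao, puzasisi

Looking at the last vowel of each stem: -si when the last vowel of the stem is a front vowel (*iri*, *tunue*, *pui*); -o when the last vowel of the stem is a back vowel (*tia*, *tizao*).
*dia*: last vowel = /a/, a back vowel → -o → *diao*.
Since the last vowel of *puzasi* is /i/ (a front vowel), it takes -si, giving *puzasisi*.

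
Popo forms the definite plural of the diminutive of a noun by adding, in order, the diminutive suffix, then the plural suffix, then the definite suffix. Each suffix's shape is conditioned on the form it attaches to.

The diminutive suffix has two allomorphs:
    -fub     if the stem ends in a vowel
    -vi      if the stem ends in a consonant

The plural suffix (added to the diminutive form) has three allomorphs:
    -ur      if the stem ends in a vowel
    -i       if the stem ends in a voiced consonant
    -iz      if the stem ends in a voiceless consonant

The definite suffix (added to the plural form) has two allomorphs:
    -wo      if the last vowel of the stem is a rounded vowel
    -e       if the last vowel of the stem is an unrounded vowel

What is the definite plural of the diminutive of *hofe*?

*hofe* — final sound /e/ (a vowel) → -fub → *hofefub*.
The final sound of the diminutive form *hofefub* is /b/, which is a voiced consonant, so the plural suffix is -i, giving *hofefubi*.
Since the last vowel of the plural form *hofefubi* is /i/ (an unrounded vowel), it takes -e, giving *hofefubie*.

hofefubie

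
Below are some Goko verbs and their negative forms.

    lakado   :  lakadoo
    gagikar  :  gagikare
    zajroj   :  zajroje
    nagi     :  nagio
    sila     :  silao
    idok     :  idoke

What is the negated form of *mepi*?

Looking at the final sound of each stem: -e when the stem ends in a consonant (*gagikar*, *zajroj*, *idok*); -o when the stem ends in a vowel (*lakado*, *nagi*, *sila*).
*mepi*: final sound = /i/, a vowel → -o → *mepio*.

mepio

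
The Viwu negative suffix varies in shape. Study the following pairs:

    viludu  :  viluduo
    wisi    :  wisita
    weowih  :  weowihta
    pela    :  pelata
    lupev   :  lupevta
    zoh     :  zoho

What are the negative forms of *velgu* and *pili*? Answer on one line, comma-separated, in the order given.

velguo, pilita

The pattern is rounding harmony: -o when the last vowel of the stem is a rounded vowel (*viludu*, *zoh*); -ta when the last vowel of the stem is an unrounded vowel (*wisi*, *weowih*, *pela*, *lupev*).
The last vowel of *velgu* is /u/, which is a rounded vowel, so the suffix is -o, giving *velguo*.
Since the last vowel of *pili* is /i/ (an unrounded vowel), it takes -ta, giving *pilita*.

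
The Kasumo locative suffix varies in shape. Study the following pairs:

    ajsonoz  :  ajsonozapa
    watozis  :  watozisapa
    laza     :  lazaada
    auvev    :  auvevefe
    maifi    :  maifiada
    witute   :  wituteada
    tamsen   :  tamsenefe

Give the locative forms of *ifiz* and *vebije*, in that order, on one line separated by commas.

The pattern is sibilance of the final sound: -apa when the stem ends in a sibilant (*ajsonoz*, *watozis*); -efe when the stem ends in a non-sibilant consonant (*auvev*, *tamsen*); -ada when the stem ends in a vowel (*laza*, *maifi*, *witute*).
*ifiz* — final sound /z/ (a sibilant) → -apa → *ifizapa*.
*vebije*: final sound = /e/, a vowel → -ada → *vebijeada*.

ifizapa, vebijeada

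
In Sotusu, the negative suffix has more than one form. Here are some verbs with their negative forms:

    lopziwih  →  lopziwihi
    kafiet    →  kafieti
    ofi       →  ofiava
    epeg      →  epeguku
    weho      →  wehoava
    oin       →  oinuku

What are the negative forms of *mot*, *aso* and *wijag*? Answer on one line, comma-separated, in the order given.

moti, asoava, wijaguku

The alternation tracks the final sound of the stem — -i when the stem ends in a voiceless consonant (*lopziwih*, *kafiet*); -uku when the stem ends in a voiced consonant (*epeg*, *oin*); -ava when the stem ends in a vowel (*ofi*, *weho*).
The final sound of *mot* is /t/, which is a voiceless consonant, so the suffix is -i, giving *moti*.
The final sound of *aso* is /o/, which is a vowel, so the suffix is -ava, giving *asoava*.
The final sound of *wijag* is /g/, which is a voiced consonant, so the suffix is -uku, giving *wijaguku*.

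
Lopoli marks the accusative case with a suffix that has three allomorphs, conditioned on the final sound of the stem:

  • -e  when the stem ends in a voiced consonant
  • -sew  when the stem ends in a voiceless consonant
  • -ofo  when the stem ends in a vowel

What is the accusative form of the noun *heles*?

Since the final sound of *heles* is /s/ (a voiceless consonant), it takes -sew, giving *helessew*.

helessew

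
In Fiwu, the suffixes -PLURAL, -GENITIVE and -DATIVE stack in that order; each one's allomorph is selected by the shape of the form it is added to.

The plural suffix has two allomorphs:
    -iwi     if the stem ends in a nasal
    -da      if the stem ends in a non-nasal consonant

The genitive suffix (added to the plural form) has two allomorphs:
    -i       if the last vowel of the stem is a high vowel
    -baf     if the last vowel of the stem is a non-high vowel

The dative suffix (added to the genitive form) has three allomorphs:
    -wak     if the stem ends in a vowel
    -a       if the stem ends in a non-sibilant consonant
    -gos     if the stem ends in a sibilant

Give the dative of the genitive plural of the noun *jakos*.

jakosdabafa

*jakos* — final consonant /s/ (non-nasal) → -da → *jakosda*.
The last vowel of the plural form *jakosda* is /a/, which is a non-high vowel, so the genitive suffix is -baf, giving *jakosdabaf*.
The genitive form *jakosdabaf* — final sound /f/ (a non-sibilant consonant) → -a → *jakosdabafa*.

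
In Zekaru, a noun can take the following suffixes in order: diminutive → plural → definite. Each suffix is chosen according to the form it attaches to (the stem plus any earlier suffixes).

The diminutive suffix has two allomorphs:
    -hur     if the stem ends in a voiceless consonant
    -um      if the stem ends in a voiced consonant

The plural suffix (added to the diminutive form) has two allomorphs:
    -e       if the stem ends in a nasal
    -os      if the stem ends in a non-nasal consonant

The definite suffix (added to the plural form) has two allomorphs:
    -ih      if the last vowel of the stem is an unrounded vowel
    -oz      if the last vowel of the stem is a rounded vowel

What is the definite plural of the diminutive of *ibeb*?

ibebumeih

*ibeb* — final consonant /b/ (voiced) → -um → *ibebum*.
Since the final consonant of the diminutive form *ibebum* is /m/ (a nasal), it takes -e, giving *ibebume*.
Since the last vowel of the plural form *ibebume* is /e/ (an unrounded vowel), it takes -ih, giving *ibebumeih*.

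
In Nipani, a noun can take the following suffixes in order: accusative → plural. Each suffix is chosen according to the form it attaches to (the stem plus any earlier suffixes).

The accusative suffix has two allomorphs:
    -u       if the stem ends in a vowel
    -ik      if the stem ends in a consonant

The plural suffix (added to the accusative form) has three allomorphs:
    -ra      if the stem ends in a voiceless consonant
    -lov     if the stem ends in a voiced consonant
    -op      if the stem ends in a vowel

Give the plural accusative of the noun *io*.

iouop

*io*: final sound = /o/, a vowel → -u → *iou*.
The final sound of the accusative form *iou* is /u/, which is a vowel, so the plural suffix is -op, giving *iouop*.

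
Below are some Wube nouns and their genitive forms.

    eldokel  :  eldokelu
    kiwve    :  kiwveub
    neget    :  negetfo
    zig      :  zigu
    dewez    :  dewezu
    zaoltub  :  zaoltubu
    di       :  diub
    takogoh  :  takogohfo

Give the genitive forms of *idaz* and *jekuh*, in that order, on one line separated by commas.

idazu, jekuhfo

The alternation tracks the final sound of the stem — -fo when the stem ends in a voiceless consonant (*neget*, *takogoh*); -u when the stem ends in a voiced consonant (*eldokel*, *zig*, *dewez*, *zaoltub*); -ub when the stem ends in a vowel (*kiwve*, *di*).
Since the final sound of *idaz* is /z/ (a voiced consonant), it takes -u, giving *idazu*.
Since the final sound of *jekuh* is /h/ (a voiceless consonant), it takes -fo, giving *jekuhfo*.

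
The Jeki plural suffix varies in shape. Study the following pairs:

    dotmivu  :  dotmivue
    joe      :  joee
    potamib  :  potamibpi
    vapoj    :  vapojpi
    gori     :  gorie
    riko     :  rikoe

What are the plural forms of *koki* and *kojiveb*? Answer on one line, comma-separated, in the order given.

The suffix is conditioned by the final sound: -pi when the stem ends in a consonant (*potamib*, *vapoj*); -e when the stem ends in a vowel (*dotmivu*, *joe*, *gori*, *riko*).
*koki*: final sound = /i/, a vowel → -e → *kokie*.
*kojiveb*: final sound = /b/, a consonant → -pi → *kojivebpi*.

kokie, kojivebpi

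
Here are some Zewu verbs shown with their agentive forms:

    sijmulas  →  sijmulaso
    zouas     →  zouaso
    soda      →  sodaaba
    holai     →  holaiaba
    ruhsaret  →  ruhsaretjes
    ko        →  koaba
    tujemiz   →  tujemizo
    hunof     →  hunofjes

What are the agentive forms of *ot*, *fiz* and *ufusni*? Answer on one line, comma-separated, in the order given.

otjes, fizo, ufusniaba

Looking at the final sound of each stem: -o when the stem ends in a sibilant (*sijmulas*, *zouas*, *tujemiz*); -jes when the stem ends in a non-sibilant consonant (*ruhsaret*, *hunof*); -aba when the stem ends in a vowel (*soda*, *holai*, *ko*).
Since the final sound of *ot* is /t/ (a non-sibilant consonant), it takes -jes, giving *otjes*.
*fiz*: final sound = /z/, a sibilant → -o → *fizo*.
The final sound of *ufusni* is /i/, which is a vowel, so the suffix is -aba, giving *ufusniaba*.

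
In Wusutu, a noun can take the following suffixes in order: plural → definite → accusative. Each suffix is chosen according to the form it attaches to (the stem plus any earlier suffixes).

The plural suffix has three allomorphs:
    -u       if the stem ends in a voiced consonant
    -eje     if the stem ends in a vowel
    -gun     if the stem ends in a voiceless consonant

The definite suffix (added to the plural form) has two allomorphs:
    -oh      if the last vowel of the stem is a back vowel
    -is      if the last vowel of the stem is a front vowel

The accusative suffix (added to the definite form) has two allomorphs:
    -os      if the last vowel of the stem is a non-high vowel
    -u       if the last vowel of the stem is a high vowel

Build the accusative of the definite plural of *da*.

*da*: final sound = /a/, a vowel → -eje → *daeje*.
The plural form *daeje* — last vowel /e/ (a front vowel) → -is → *daejeis*.
The definite form *daejeis*: last vowel = /i/, a high vowel → -u → *daejeisu*.

daejeisu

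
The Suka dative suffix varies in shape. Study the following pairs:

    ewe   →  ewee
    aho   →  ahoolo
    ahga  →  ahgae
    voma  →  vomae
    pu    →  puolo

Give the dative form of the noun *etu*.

The alternation tracks the last vowel of the stem — -olo when the last vowel of the stem is a rounded vowel (*aho*, *pu*); -e when the last vowel of the stem is an unrounded vowel (*ewe*, *ahga*, *voma*).
*etu* — last vowel /u/ (a rounded vowel) → -olo → *etuolo*.

etuolo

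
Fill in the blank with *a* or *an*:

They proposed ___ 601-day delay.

a

The indefinite article is chosen by the initial *sound* of the following word, not its spelling.
The number *601* is spoken "six hundred …", beginning with /sɪks/ — a consonant sound.
So the article is *a*: They proposed a 601-day delay.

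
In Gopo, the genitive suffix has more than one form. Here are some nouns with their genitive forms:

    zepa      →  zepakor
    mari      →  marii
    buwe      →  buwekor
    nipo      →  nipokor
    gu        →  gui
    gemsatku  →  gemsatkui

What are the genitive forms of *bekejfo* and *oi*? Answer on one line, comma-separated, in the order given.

bekejfokor, oii

Looking at the last vowel of each stem: -i when the last vowel of the stem is a high vowel (*mari*, *gu*, *gemsatku*); -kor when the last vowel of the stem is a non-high vowel (*zepa*, *buwe*, *nipo*).
*bekejfo*: last vowel = /o/, a non-high vowel → -kor → *bekejfokor*.
Since the last vowel of *oi* is /i/ (a high vowel), it takes -i, giving *oii*.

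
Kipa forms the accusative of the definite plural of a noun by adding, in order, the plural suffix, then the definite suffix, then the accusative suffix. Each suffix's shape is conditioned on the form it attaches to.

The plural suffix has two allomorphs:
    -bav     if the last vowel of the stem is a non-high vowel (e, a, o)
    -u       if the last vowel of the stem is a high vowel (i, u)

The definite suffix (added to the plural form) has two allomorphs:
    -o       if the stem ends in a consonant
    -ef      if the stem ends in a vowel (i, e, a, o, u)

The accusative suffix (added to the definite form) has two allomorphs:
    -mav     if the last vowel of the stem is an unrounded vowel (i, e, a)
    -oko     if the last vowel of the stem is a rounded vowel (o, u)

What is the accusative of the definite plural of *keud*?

*keud* — last vowel /u/ (a high vowel) → -u → *keudu*.
Since the final sound of the plural form *keudu* is /u/ (a vowel), it takes -ef, giving *keuduef*.
The definite form *keuduef* — last vowel /e/ (an unrounded vowel) → -mav → *keuduefmav*.

keuduefmav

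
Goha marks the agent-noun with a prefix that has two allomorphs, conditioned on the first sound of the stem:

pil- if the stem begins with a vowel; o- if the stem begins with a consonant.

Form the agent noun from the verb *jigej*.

ojigej

Since the first sound of *jigej* is /j/ (a consonant), it takes o-, giving *ojigej*.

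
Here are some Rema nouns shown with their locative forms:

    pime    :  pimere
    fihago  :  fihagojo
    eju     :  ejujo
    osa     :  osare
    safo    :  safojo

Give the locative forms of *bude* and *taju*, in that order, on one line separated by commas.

The suffix is conditioned by the last vowel: -jo when the last vowel of the stem is a rounded vowel (*fihago*, *eju*, *safo*); -re when the last vowel of the stem is an unrounded vowel (*pime*, *osa*).
*bude*: last vowel = /e/, an unrounded vowel → -re → *budere*.
*taju* — last vowel /u/ (a rounded vowel) → -jo → *tajujo*.

budere, tajujo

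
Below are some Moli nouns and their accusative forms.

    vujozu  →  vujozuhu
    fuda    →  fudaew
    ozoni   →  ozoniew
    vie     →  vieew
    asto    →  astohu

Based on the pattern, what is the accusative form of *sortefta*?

The alternation tracks the last vowel of the stem — -hu when the last vowel of the stem is a rounded vowel (*vujozu*, *asto*); -ew when the last vowel of the stem is an unrounded vowel (*fuda*, *ozoni*, *vie*).
The last vowel of *sortefta* is /a/, which is an unrounded vowel, so the suffix is -ew, giving *sorteftaew*.

sorteftaew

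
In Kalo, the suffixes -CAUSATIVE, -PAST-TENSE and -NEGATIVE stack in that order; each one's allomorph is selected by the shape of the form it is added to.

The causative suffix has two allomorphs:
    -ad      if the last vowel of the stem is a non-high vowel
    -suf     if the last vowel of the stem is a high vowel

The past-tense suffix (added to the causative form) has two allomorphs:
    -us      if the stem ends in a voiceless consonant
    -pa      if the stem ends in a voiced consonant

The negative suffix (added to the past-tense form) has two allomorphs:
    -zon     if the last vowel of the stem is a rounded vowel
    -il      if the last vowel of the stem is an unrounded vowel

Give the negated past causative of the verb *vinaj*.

vinajadpail

*vinaj* — last vowel /a/ (a non-high vowel) → -ad → *vinajad*.
The final consonant of the causative form *vinajad* is /d/, which is voiced, so the past-tense suffix is -pa, giving *vinajadpa*.
Since the last vowel of the past-tense form *vinajadpa* is /a/ (an unrounded vowel), it takes -il, giving *vinajadpail*.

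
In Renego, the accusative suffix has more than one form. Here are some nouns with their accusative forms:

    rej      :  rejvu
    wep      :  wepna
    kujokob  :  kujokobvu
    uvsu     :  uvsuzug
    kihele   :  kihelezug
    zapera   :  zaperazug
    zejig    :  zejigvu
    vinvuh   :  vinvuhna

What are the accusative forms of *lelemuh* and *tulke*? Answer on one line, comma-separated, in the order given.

lelemuhna, tulkezug

The pattern is voicing of the final sound: -na when the stem ends in a voiceless consonant (*wep*, *vinvuh*); -vu when the stem ends in a voiced consonant (*rej*, *kujokob*, *zejig*); -zug when the stem ends in a vowel (*uvsu*, *kihele*, *zapera*).
The final sound of *lelemuh* is /h/, which is a voiceless consonant, so the suffix is -na, giving *lelemuhna*.
*tulke* — final sound /e/ (a vowel) → -zug → *tulkezug*.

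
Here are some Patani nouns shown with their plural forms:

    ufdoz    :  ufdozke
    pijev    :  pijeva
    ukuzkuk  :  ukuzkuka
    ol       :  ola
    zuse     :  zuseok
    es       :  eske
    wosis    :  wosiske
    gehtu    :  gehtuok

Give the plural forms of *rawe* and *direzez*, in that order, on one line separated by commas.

raweok, direzezke

The alternation tracks the final sound of the stem — -ke when the stem ends in a sibilant (*ufdoz*, *es*, *wosis*); -a when the stem ends in a non-sibilant consonant (*pijev*, *ukuzkuk*, *ol*); -ok when the stem ends in a vowel (*zuse*, *gehtu*).
Since the final sound of *rawe* is /e/ (a vowel), it takes -ok, giving *raweok*.
Since the final sound of *direzez* is /z/ (a sibilant), it takes -ke, giving *direzezke*.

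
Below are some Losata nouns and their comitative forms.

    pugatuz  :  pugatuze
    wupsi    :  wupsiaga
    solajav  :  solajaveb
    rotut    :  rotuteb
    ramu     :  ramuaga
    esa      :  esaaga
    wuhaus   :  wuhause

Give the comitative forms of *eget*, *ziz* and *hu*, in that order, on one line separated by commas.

egeteb, zize, huaga

The pattern is sibilance of the final sound: -e when the stem ends in a sibilant (*pugatuz*, *wuhaus*); -eb when the stem ends in a non-sibilant consonant (*solajav*, *rotut*); -aga when the stem ends in a vowel (*wupsi*, *ramu*, *esa*).
Since the final sound of *eget* is /t/ (a non-sibilant consonant), it takes -eb, giving *egeteb*.
*ziz*: final sound = /z/, a sibilant → -e → *zize*.
Since the final sound of *hu* is /u/ (a vowel), it takes -aga, giving *huaga*.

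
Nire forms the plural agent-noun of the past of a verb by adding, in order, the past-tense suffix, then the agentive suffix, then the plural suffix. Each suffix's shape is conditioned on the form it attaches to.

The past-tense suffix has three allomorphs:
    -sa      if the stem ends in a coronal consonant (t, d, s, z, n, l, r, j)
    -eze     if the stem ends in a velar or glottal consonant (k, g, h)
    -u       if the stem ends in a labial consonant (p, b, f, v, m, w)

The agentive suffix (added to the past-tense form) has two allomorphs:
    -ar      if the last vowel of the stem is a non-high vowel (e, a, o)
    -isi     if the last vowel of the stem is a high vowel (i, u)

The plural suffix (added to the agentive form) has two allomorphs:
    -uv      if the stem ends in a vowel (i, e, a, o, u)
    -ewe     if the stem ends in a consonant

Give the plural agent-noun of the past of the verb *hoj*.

hojsaarewe

*hoj*: final consonant = /j/, coronal → -sa → *hojsa*.
The past-tense form *hojsa* — last vowel /a/ (a non-high vowel) → -ar → *hojsaar*.
Since the final sound of the agentive form *hojsaar* is /r/ (a consonant), it takes -ewe, giving *hojsaarewe*.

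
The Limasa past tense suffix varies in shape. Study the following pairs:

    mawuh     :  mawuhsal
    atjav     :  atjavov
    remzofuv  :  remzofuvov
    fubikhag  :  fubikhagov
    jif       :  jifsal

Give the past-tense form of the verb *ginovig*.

ginovigov

Looking at the final consonant of each stem: -sal when the stem ends in a voiceless consonant (*mawuh*, *jif*); -ov when the stem ends in a voiced consonant (*atjav*, *remzofuv*, *fubikhag*).
*ginovig*: final consonant = /g/, voiced → -ov → *ginovigov*.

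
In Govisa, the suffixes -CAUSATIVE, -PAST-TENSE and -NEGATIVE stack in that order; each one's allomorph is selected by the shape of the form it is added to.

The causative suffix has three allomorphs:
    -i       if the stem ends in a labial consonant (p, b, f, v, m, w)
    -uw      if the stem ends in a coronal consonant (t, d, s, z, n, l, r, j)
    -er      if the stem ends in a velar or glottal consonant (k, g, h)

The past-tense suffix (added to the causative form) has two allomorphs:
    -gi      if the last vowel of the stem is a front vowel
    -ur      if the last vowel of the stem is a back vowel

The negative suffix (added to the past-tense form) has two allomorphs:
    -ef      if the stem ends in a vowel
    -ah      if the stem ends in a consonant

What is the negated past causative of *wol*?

The final consonant of *wol* is /l/, which is coronal, so the causative suffix is -uw, giving *woluw*.
The last vowel of the causative form *woluw* is /u/, which is a back vowel, so the past-tense suffix is -ur, giving *woluwur*.
Since the final sound of the past-tense form *woluwur* is /r/ (a consonant), it takes -ah, giving *woluwurah*.

woluwurah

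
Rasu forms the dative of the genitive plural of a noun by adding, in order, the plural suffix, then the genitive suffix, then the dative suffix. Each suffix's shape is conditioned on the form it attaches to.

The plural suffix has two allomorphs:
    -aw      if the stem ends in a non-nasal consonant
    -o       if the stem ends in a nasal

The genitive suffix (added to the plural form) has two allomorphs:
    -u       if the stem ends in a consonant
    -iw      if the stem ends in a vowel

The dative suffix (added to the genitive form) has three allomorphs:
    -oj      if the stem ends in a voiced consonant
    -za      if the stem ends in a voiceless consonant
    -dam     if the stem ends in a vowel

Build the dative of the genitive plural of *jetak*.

jetakawudam

Since the final consonant of *jetak* is /k/ (non-nasal), it takes -aw, giving *jetakaw*.
The plural form *jetakaw*: final sound = /w/, a consonant → -u → *jetakawu*.
Since the final sound of the genitive form *jetakawu* is /u/ (a vowel), it takes -dam, giving *jetakawudam*.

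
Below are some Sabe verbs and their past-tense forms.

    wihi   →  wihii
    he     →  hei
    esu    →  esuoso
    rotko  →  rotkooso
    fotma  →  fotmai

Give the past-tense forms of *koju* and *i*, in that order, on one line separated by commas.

kojuoso, ii

The alternation tracks the last vowel of the stem — -oso when the last vowel of the stem is a rounded vowel (*esu*, *rotko*); -i when the last vowel of the stem is an unrounded vowel (*wihi*, *he*, *fotma*).
The last vowel of *koju* is /u/, which is a rounded vowel, so the suffix is -oso, giving *kojuoso*.
Since the last vowel of *i* is /i/ (an unrounded vowel), it takes -i, giving *ii*.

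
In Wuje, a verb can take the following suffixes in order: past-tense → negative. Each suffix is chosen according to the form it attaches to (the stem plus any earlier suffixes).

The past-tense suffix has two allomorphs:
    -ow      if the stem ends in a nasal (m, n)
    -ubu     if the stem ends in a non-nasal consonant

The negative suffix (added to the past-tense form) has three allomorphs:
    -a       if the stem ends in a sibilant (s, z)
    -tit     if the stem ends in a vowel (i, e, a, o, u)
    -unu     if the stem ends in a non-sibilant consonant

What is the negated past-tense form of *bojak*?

*bojak* — final consonant /k/ (non-nasal) → -ubu → *bojakubu*.
The past-tense form *bojakubu*: final sound = /u/, a vowel → -tit → *bojakubutit*.

bojakubutit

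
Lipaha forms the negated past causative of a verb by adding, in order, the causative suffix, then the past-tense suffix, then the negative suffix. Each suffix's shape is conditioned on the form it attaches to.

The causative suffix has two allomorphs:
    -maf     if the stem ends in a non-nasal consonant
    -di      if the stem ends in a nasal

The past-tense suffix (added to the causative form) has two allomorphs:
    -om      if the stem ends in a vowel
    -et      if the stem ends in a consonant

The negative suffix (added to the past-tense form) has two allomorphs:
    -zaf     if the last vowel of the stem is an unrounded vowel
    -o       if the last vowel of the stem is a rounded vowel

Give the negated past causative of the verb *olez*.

*olez* — final consonant /z/ (non-nasal) → -maf → *olezmaf*.
The final sound of the causative form *olezmaf* is /f/, which is a consonant, so the past-tense suffix is -et, giving *olezmafet*.
The last vowel of the past-tense form *olezmafet* is /e/, which is an unrounded vowel, so the negative suffix is -zaf, giving *olezmafetzaf*.

olezmafetzaf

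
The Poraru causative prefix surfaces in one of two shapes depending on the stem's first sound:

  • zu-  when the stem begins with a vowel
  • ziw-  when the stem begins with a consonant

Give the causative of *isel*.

*isel* — first sound /i/ (a vowel) → zu- → *zuisel*.

zuisel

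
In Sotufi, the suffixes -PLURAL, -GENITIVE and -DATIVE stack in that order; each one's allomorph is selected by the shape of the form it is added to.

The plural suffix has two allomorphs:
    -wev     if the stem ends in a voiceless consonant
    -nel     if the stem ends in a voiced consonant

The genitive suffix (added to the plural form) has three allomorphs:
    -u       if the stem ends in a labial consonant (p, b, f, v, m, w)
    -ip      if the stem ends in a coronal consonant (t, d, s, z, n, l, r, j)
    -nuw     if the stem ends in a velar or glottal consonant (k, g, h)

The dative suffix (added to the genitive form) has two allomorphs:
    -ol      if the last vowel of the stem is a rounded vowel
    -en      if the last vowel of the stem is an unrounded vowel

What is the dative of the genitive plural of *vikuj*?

vikujnelipen

Since the final consonant of *vikuj* is /j/ (voiced), it takes -nel, giving *vikujnel*.
The plural form *vikujnel*: final consonant = /l/, coronal → -ip → *vikujnelip*.
Since the last vowel of the genitive form *vikujnelip* is /i/ (an unrounded vowel), it takes -en, giving *vikujnelipen*.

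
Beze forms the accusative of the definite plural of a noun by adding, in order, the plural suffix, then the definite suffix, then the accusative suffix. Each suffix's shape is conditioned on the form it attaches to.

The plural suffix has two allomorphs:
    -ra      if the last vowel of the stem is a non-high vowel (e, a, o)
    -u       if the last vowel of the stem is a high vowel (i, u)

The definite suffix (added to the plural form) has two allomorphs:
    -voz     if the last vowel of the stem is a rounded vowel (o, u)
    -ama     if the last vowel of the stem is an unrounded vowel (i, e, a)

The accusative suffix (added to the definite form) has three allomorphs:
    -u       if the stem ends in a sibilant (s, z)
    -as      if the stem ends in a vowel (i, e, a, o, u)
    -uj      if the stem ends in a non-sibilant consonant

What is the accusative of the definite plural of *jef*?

Since the last vowel of *jef* is /e/ (a non-high vowel), it takes -ra, giving *jefra*.
The last vowel of the plural form *jefra* is /a/, which is an unrounded vowel, so the definite suffix is -ama, giving *jefraama*.
The definite form *jefraama*: final sound = /a/, a vowel → -as → *jefraamaas*.

jefraamaas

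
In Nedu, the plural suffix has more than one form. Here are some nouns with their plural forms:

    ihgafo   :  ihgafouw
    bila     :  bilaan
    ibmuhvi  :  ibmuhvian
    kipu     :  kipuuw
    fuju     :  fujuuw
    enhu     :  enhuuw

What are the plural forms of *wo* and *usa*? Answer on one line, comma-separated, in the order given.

The alternation tracks the last vowel of the stem — -uw when the last vowel of the stem is a rounded vowel (*ihgafo*, *kipu*, *fuju*, *enhu*); -an when the last vowel of the stem is an unrounded vowel (*bila*, *ibmuhvi*).
Since the last vowel of *wo* is /o/ (a rounded vowel), it takes -uw, giving *wouw*.
*usa* — last vowel /a/ (an unrounded vowel) → -an → *usaan*.

wouw, usaan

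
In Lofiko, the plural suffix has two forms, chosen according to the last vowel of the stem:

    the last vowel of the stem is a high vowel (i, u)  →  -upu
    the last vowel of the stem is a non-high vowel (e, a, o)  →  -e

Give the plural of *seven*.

*seven* — last vowel /e/ (a non-high vowel) → -e → *sevene*.

sevene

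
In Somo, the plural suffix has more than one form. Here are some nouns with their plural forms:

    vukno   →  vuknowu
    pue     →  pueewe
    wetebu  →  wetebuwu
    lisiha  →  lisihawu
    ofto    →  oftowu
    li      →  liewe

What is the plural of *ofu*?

The suffix is conditioned by the last vowel: -ewe when the last vowel of the stem is a front vowel (*pue*, *li*); -wu when the last vowel of the stem is a back vowel (*vukno*, *wetebu*, *lisiha*, *ofto*).
*ofu* — last vowel /u/ (a back vowel) → -wu → *ofuwu*.

ofuwu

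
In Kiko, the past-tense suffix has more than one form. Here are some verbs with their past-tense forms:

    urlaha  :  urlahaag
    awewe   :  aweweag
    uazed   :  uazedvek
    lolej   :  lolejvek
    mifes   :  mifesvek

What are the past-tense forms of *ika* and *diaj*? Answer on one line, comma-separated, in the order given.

ikaag, diajvek

The alternation tracks the final sound of the stem — -vek when the stem ends in a consonant (*uazed*, *lolej*, *mifes*); -ag when the stem ends in a vowel (*urlaha*, *awewe*).
*ika* — final sound /a/ (a vowel) → -ag → *ikaag*.
*diaj*: final sound = /j/, a consonant → -vek → *diajvek*.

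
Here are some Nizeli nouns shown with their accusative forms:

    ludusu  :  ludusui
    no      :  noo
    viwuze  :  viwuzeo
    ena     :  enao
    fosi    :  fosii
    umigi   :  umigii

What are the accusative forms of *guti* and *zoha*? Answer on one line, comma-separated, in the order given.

gutii, zohao

The suffix is conditioned by the last vowel: -i when the last vowel of the stem is a high vowel (*ludusu*, *fosi*, *umigi*); -o when the last vowel of the stem is a non-high vowel (*no*, *viwuze*, *ena*).
*guti*: last vowel = /i/, a high vowel → -i → *gutii*.
Since the last vowel of *zoha* is /a/ (a non-high vowel), it takes -o, giving *zohao*.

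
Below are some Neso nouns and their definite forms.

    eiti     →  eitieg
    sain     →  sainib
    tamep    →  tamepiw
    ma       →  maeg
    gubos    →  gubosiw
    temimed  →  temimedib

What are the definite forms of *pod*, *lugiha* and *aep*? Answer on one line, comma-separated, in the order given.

Looking at the final sound of each stem: -iw when the stem ends in a voiceless consonant (*tamep*, *gubos*); -ib when the stem ends in a voiced consonant (*sain*, *temimed*); -eg when the stem ends in a vowel (*eiti*, *ma*).
*pod*: final sound = /d/, a voiced consonant → -ib → *podib*.
*lugiha*: final sound = /a/, a vowel → -eg → *lugihaeg*.
*aep*: final sound = /p/, a voiceless consonant → -iw → *aepiw*.

podib, lugihaeg, aepiw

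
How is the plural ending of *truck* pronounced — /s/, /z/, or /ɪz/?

/s/

The stem *truck* ends in a voiceless non-sibilant consonant.
The plural suffix surfaces as /ɪz/ after sibilants, /s/ after other voiceless consonants, and /z/ after other voiced sounds.
So the plural -s on *truck* is pronounced /s/.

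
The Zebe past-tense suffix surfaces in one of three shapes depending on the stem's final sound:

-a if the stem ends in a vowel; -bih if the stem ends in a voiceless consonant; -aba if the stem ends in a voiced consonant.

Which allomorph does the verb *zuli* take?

*zuli*: final sound = /i/, a vowel → -a.

-a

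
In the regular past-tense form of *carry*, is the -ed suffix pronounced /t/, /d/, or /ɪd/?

The stem *carry* ends in a voiced sound other than /d/.
The -ed suffix is realized as /ɪd/ after /t, d/; as /t/ after other voiceless consonants; and as /d/ after other voiced sounds.
So -ed on *carry* is pronounced /d/.

/d/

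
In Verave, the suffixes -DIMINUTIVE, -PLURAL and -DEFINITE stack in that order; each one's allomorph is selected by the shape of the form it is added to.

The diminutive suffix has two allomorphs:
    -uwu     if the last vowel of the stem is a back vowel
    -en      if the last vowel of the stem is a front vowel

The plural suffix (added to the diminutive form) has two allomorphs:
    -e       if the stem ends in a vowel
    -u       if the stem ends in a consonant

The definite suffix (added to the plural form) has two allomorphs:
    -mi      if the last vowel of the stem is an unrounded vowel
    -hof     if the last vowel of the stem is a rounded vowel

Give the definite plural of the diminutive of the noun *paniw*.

The last vowel of *paniw* is /i/, which is a front vowel, so the diminutive suffix is -en, giving *paniwen*.
The diminutive form *paniwen* — final sound /n/ (a consonant) → -u → *paniwenu*.
The plural form *paniwenu* — last vowel /u/ (a rounded vowel) → -hof → *paniwenuhof*.

paniwenuhof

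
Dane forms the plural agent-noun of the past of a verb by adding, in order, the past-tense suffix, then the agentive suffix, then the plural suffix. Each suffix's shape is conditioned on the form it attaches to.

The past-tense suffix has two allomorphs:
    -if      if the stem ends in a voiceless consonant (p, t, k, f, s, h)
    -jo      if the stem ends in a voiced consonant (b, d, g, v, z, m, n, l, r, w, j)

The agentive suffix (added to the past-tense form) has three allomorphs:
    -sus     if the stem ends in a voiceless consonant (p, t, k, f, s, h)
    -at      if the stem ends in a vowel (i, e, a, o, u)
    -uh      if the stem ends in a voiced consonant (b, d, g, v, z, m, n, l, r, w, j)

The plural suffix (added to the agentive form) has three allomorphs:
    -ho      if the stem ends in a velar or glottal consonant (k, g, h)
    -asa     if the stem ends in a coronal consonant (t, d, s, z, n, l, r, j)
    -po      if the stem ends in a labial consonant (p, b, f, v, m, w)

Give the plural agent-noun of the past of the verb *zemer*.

Since the final consonant of *zemer* is /r/ (voiced), it takes -jo, giving *zemerjo*.
The past-tense form *zemerjo*: final sound = /o/, a vowel → -at → *zemerjoat*.
The agentive form *zemerjoat* — final consonant /t/ (coronal) → -asa → *zemerjoatasa*.

zemerjoatasa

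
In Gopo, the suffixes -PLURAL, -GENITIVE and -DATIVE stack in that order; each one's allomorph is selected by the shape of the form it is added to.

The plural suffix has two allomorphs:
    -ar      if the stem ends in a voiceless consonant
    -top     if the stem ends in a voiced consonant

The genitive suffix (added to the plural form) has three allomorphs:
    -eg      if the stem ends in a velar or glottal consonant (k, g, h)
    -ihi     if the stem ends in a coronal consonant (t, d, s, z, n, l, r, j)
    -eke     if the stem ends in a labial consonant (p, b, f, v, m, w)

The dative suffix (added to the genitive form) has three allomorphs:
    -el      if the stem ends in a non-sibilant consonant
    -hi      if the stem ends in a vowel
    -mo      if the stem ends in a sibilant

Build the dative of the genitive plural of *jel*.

*jel*: final consonant = /l/, voiced → -top → *jeltop*.
The plural form *jeltop*: final consonant = /p/, labial → -eke → *jeltopeke*.
Since the final sound of the genitive form *jeltopeke* is /e/ (a vowel), it takes -hi, giving *jeltopekehi*.

jeltopekehi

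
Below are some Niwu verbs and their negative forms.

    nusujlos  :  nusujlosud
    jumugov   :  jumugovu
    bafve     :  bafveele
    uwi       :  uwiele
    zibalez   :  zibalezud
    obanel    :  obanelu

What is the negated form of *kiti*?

The suffix is conditioned by the final sound: -ud when the stem ends in a sibilant (*nusujlos*, *zibalez*); -u when the stem ends in a non-sibilant consonant (*jumugov*, *obanel*); -ele when the stem ends in a vowel (*bafve*, *uwi*).
Since the final sound of *kiti* is /i/ (a vowel), it takes -ele, giving *kitiele*.

kitiele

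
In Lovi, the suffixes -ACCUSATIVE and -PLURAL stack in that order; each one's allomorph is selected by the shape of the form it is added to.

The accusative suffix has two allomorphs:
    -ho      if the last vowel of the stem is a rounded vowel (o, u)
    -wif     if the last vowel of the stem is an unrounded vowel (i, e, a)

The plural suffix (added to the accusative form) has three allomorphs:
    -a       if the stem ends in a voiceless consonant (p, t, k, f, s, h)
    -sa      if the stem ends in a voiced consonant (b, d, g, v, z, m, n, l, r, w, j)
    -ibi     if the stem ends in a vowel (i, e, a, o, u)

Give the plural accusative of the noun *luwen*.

*luwen* — last vowel /e/ (an unrounded vowel) → -wif → *luwenwif*.
The final sound of the accusative form *luwenwif* is /f/, which is a voiceless consonant, so the plural suffix is -a, giving *luwenwifa*.

luwenwifa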